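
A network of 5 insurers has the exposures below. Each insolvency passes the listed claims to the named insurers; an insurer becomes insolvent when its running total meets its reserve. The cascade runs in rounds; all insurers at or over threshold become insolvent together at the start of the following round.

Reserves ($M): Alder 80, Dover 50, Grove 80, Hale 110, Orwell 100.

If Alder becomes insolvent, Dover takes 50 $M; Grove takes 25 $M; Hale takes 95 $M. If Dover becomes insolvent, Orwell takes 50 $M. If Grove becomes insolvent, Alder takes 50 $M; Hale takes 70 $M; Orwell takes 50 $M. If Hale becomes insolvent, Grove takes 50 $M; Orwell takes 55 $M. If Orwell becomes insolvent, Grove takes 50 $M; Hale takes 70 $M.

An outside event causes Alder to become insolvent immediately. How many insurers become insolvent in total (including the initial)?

2

Round 1 — Alder becomes insolvent (initial).
  Dover: +50 → 50 ≥ 50
  Grove: +25 → 25 < 80
  Hale: +95 → 95 < 110
Round 2 — Dover becomes insolvent.
  Orwell: +50 → 50 < 100
No further insolvencies.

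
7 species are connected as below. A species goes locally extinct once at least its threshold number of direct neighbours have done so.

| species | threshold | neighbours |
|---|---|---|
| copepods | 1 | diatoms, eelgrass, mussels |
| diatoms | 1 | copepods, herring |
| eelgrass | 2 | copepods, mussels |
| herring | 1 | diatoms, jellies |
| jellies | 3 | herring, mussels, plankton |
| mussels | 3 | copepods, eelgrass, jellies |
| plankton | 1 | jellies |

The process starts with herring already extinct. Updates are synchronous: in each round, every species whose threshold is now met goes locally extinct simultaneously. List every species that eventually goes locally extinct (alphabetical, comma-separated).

Round 1 — herring goes locally extinct (initial).
Round 2 — checking thresholds:
  diatoms: 1 of 2 neighbours ≥ 1, goes locally extinct.
  jellies: 1 of 3 neighbours < 3, holds.
Round 3 — checking thresholds:
  copepods: 1 of 3 neighbours ≥ 1, goes locally extinct.
  jellies: 1 of 3 neighbours < 3, holds.
Round 4 — no new extinctions; cascade stops.

copepods, diatoms, herring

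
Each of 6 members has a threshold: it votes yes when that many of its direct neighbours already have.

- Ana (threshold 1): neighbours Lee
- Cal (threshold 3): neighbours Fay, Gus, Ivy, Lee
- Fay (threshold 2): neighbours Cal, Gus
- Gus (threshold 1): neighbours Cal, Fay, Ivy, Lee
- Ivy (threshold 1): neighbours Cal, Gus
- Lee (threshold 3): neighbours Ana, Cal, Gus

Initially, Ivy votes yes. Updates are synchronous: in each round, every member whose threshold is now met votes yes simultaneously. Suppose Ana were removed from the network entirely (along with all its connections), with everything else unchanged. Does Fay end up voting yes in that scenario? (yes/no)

With Ana removed:
Round 1 — Ivy votes yes (initial).
Round 2 — checking thresholds:
  Cal: 1 of 4 neighbours < 3, not yet.
  Gus: 1 of 4 neighbours ≥ 1, votes yes.
Round 3 — no new yes votes; cascade stops.

no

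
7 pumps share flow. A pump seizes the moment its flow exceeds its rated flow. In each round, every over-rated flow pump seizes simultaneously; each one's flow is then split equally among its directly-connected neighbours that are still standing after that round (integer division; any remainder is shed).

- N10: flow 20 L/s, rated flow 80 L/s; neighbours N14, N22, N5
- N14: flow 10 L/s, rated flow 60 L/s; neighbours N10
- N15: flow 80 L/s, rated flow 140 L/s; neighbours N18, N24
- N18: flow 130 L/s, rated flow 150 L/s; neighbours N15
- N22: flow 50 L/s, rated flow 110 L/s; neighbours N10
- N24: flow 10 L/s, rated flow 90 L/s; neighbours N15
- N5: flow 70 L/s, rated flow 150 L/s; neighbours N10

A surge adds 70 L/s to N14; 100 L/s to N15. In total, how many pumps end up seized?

Round 1 — N14 at 80 > 60; N15 at 180 > 140. N14, N15 seize.
  N14 sheds 80 L/s to N10: 80 each.
    N10: 20+80 = 100 > 80
  N15 sheds 180 L/s to N18, N24: 90 each.
    N18: 130+90 = 220 > 150
    N24: 10+90 = 100 > 90
Round 2 — N10, N18, N24 seize.
  N10 sheds 100 L/s to N22, N5: 50 each.
    N22: 50+50 = 100 ≤ 110
    N5: 70+50 = 120 ≤ 150
  N18 sheds 220 L/s: no online neighbours, lost.
  N24 sheds 100 L/s: no online neighbours, lost.
No further seizures.

5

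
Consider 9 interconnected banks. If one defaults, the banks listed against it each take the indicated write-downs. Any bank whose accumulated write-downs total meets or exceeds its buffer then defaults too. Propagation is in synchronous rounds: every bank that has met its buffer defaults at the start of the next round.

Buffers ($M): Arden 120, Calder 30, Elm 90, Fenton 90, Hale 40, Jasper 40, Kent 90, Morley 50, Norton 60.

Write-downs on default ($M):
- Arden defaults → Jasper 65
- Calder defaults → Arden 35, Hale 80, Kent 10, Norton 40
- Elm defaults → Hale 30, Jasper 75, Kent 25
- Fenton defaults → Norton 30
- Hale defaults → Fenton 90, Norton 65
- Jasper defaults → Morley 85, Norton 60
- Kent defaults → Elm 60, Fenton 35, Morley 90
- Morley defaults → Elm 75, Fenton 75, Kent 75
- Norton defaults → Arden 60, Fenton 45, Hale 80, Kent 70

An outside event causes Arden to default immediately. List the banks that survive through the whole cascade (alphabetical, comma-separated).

Round 1 — Arden defaults (initial).
  Jasper: +65 → 65 ≥ 40
Round 2 — Jasper defaults.
  Morley: +85 → 85 ≥ 50
  Norton: +60 → 60 ≥ 60
Round 3 — Morley, Norton default.
  Elm: +75 → 75 < 90
  Fenton: +75+45 → 120 ≥ 90
  Hale: +80 → 80 ≥ 40
  Kent: +75+70 → 145 ≥ 90
Round 4 — Fenton, Hale, Kent default.
  Elm: +60 → 135 ≥ 90
Round 5 — Elm defaults.
No further defaults.

Calder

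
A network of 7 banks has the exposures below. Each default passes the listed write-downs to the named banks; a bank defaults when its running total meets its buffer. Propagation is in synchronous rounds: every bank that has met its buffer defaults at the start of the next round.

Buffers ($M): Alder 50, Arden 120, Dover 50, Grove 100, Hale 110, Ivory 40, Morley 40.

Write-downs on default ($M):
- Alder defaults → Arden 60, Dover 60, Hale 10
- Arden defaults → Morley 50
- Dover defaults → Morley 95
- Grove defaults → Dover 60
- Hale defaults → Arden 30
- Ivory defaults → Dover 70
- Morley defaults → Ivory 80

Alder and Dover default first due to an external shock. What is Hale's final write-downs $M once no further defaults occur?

10

Round 1 — Alder, Dover default (initial).
  Arden: +60 → 60 < 120
  Hale: +10 → 10 < 110
  Morley: +95 → 95 ≥ 40
Round 2 — Morley defaults.
  Ivory: +80 → 80 ≥ 40
Round 3 — Ivory defaults.
No further defaults.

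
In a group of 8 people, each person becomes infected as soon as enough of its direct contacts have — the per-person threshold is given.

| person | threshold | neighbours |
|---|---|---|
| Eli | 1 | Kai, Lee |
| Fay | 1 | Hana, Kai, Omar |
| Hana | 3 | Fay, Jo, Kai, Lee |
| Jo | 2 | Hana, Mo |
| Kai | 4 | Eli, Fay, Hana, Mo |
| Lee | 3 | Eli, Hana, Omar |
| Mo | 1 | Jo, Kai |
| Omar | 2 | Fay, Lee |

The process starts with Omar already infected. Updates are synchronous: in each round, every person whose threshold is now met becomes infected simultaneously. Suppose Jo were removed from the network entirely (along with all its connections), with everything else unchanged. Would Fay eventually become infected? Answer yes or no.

yes

With Jo removed:
Round 1 — Omar becomes infected (initial).
Round 2 — checking thresholds:
  Fay: 1 of 3 neighbours ≥ 1, becomes infected.
  Lee: 1 of 3 neighbours < 3, below threshold.
Round 3 — no new infections; cascade stops.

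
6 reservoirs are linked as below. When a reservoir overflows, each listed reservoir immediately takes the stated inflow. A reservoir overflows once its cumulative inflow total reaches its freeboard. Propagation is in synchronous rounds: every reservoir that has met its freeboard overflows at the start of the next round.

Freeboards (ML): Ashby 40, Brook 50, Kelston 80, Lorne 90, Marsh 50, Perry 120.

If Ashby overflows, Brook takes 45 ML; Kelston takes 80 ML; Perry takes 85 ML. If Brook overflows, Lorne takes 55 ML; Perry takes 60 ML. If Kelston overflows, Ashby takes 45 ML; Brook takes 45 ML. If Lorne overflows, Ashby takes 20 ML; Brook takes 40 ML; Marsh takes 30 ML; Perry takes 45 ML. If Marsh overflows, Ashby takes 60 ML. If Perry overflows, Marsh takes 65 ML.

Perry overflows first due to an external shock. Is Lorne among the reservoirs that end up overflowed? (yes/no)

no

Round 1 — Perry overflows (initial).
  Marsh: +65 → 65 ≥ 50
Round 2 — Marsh overflows.
  Ashby: +60 → 60 ≥ 40
Round 3 — Ashby overflows.
  Brook: +45 → 45 < 50
  Kelston: +80 → 80 ≥ 80
Round 4 — Kelston overflows.
  Brook: +45 → 90 ≥ 50
Round 5 — Brook overflows.
  Lorne: +55 → 55 < 90
No further overflows.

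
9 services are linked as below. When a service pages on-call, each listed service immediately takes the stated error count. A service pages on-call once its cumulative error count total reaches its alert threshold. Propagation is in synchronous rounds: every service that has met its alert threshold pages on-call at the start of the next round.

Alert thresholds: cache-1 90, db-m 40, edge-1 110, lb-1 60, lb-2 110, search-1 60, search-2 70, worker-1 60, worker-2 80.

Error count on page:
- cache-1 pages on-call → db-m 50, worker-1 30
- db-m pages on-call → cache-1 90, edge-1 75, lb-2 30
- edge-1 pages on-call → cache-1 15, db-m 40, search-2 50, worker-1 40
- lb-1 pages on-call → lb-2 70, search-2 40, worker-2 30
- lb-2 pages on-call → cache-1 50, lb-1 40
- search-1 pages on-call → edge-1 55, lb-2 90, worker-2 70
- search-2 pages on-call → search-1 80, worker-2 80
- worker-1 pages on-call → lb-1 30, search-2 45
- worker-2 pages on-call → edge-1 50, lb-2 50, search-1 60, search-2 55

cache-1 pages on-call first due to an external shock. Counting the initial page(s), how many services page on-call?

2

Round 1 — cache-1 pages on-call (initial).
  db-m: +50 → 50 ≥ 40
  worker-1: +30 → 30 < 60
Round 2 — db-m pages on-call.
  edge-1: +75 → 75 < 110
  lb-2: +30 → 30 < 110
No further pages.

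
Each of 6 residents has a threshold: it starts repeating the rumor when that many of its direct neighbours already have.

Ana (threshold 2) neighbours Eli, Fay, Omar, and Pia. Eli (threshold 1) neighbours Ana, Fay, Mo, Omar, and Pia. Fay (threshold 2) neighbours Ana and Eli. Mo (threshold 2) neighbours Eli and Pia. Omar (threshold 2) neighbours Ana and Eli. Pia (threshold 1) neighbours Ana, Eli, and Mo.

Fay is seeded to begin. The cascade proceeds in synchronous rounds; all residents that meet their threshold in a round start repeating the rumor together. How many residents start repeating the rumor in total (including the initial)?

6

Round 1 — Fay starts repeating the rumor (initial).
Round 2 — checking thresholds:
  Ana: 1 of 4 neighbours < 2, below threshold.
  Eli: 1 of 5 neighbours ≥ 1, starts repeating the rumor.
Round 3 — checking thresholds:
  Ana: 2 of 4 neighbours ≥ 2, starts repeating the rumor.
  Mo: 1 of 2 neighbours < 2, below threshold.
  Omar: 1 of 2 neighbours < 2, below threshold.
  Pia: 1 of 3 neighbours ≥ 1, starts repeating the rumor.
Round 4 — checking thresholds:
  Mo: 2 of 2 neighbours ≥ 2, starts repeating the rumor.
  Omar: 2 of 2 neighbours ≥ 2, starts repeating the rumor.
Round 5 — no new spreads; cascade stops.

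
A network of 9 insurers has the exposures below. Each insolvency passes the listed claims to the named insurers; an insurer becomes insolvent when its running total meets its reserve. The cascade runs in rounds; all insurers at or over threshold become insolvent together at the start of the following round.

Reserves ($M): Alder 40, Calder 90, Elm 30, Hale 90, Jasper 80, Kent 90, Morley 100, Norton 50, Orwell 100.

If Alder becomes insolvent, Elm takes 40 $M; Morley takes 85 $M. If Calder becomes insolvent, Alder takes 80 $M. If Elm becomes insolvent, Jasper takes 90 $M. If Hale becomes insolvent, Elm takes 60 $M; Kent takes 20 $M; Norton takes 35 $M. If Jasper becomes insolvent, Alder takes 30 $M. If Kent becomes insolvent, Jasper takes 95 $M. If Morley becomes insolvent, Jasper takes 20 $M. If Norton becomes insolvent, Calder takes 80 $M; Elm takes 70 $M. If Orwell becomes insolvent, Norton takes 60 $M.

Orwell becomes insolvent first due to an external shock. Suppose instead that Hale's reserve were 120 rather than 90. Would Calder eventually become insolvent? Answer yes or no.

no

With Hale's reserve at 120:
Round 1 — Orwell becomes insolvent (initial).
  Norton: +60 → 60 ≥ 50
Round 2 — Norton becomes insolvent.
  Calder: +80 → 80 < 90
  Elm: +70 → 70 ≥ 30
Round 3 — Elm becomes insolvent.
  Jasper: +90 → 90 ≥ 80
Round 4 — Jasper becomes insolvent.
  Alder: +30 → 30 < 40
No further insolvencies.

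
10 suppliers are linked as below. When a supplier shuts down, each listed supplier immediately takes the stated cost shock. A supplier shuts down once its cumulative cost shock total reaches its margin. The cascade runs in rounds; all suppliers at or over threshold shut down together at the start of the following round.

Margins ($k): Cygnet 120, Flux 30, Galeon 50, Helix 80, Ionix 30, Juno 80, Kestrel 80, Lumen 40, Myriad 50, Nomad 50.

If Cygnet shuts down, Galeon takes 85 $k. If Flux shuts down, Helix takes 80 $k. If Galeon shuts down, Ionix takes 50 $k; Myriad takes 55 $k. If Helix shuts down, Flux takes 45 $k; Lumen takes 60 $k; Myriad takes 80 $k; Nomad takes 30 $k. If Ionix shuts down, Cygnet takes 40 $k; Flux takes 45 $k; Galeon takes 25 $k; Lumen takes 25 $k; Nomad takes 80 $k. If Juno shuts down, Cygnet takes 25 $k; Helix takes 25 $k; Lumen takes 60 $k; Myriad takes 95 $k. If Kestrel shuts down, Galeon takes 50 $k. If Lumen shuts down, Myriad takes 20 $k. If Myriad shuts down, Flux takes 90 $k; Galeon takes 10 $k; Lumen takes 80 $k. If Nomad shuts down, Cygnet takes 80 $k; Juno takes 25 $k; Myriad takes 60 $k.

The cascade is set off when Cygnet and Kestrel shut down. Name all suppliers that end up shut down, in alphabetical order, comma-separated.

Round 1 — Cygnet, Kestrel shut down (initial).
  Galeon: +85+50 → 135 ≥ 50
Round 2 — Galeon shuts down.
  Ionix: +50 → 50 ≥ 30
  Myriad: +55 → 55 ≥ 50
Round 3 — Ionix, Myriad shut down.
  Flux: +45+90 → 135 ≥ 30
  Lumen: +25+80 → 105 ≥ 40
  Nomad: +80 → 80 ≥ 50
Round 4 — Flux, Lumen, Nomad shut down.
  Helix: +80 → 80 ≥ 80
  Juno: +25 → 25 < 80
Round 5 — Helix shuts down.
No further shutdowns.

Cygnet, Flux, Galeon, Helix, Ionix, Kestrel, Lumen, Myriad, Nomad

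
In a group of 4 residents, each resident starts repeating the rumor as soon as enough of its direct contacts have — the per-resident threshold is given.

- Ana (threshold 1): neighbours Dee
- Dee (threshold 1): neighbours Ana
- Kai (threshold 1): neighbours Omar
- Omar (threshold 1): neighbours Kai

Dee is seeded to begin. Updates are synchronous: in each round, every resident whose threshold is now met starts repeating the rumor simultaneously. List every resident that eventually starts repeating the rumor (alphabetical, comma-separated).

Round 1 — Dee starts repeating the rumor (initial).
Round 2 — checking thresholds:
  Ana: 1 of 1 neighbours ≥ 1, starts repeating the rumor.
Round 3 — no new spreads; cascade stops.

Ana, Dee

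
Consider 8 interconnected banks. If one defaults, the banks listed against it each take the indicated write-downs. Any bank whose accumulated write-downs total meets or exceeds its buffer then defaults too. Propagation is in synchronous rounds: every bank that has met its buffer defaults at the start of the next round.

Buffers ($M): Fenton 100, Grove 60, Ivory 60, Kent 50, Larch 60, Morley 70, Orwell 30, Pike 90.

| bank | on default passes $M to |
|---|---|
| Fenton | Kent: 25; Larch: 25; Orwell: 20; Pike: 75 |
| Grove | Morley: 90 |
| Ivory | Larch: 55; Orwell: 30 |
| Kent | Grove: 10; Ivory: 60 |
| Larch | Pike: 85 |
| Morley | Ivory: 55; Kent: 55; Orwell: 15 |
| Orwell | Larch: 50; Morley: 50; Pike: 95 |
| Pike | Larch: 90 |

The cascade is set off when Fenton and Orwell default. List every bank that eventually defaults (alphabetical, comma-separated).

Fenton, Larch, Orwell, Pike

Round 1 — Fenton, Orwell default (initial).
  Kent: +25 → 25 < 50
  Larch: +25+50 → 75 ≥ 60
  Morley: +50 → 50 < 70
  Pike: +75+95 → 170 ≥ 90
Round 2 — Larch, Pike default.
No further defaults.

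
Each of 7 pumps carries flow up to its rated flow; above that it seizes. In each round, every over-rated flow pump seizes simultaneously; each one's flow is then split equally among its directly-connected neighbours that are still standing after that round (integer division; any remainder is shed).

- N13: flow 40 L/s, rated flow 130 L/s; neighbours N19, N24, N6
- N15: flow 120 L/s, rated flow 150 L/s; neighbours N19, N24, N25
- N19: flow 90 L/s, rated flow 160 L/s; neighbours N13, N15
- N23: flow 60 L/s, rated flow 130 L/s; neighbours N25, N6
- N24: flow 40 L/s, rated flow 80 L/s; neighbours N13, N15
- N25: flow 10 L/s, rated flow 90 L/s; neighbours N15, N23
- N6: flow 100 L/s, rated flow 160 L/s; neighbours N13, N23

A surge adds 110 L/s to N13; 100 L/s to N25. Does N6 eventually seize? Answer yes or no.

Round 1 — N13 at 150 > 130; N25 at 110 > 90. N13, N25 seize.
  N13 sheds 150 L/s to N19, N24, N6: 50 each.
    N19: 90+50 = 140 ≤ 160
    N24: 40+50 = 90 > 80
    N6: 100+50 = 150 ≤ 160
  N25 sheds 110 L/s to N15, N23: 55 each.
    N15: 120+55 = 175 > 150
    N23: 60+55 = 115 ≤ 130
Round 2 — N15, N24 seize.
  N15 sheds 175 L/s to N19: 175 each.
    N19: 140+175 = 315 > 160
  N24 sheds 90 L/s: no online neighbours, lost.
Round 3 — N19 seizes.
  N19 sheds 315 L/s: no online neighbours, lost.
No further seizures.

no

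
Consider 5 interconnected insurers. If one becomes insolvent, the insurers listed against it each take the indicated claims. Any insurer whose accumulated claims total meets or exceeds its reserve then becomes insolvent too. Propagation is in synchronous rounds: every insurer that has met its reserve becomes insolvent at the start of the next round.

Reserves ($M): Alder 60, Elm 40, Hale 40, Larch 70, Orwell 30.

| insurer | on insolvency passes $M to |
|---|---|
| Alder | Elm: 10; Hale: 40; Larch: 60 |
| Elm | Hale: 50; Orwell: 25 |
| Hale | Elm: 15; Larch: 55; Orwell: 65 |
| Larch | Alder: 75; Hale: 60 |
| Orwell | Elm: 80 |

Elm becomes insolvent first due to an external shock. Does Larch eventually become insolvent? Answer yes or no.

Round 1 — Elm becomes insolvent (initial).
  Hale: +50 → 50 ≥ 40
  Orwell: +25 → 25 < 30
Round 2 — Hale becomes insolvent.
  Larch: +55 → 55 < 70
  Orwell: +65 → 90 ≥ 30
Round 3 — Orwell becomes insolvent.
No further insolvencies.

no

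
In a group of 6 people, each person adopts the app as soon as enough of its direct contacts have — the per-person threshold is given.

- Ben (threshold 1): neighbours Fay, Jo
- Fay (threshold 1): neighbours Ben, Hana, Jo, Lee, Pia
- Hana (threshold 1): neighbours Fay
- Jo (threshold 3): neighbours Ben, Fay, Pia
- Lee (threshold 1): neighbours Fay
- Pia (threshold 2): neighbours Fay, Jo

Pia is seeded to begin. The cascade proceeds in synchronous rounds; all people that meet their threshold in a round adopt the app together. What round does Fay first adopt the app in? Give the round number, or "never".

2

Round 1 — Pia adopts the app (initial).
Round 2 — checking thresholds:
  Fay: 1 of 5 neighbours ≥ 1, adopts the app.
  Jo: 1 of 3 neighbours < 3, holds.
Round 3 — checking thresholds:
  Ben: 1 of 2 neighbours ≥ 1, adopts the app.
  Hana: 1 of 1 neighbours ≥ 1, adopts the app.
  Jo: 2 of 3 neighbours < 3, holds.
  Lee: 1 of 1 neighbours ≥ 1, adopts the app.
Round 4 — checking thresholds:
  Jo: 3 of 3 neighbours ≥ 3, adopts the app.
Round 5 — no new adoptions; cascade stops.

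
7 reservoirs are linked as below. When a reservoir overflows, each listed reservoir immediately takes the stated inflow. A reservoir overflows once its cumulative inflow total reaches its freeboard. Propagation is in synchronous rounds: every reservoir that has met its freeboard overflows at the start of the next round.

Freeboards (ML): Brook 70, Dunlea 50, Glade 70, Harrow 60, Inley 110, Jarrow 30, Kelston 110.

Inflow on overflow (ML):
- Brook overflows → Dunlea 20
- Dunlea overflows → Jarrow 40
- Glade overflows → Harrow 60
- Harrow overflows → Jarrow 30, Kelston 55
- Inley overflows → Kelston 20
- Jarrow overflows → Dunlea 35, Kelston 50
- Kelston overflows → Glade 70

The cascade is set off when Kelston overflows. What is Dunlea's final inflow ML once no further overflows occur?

35

Round 1 — Kelston overflows (initial).
  Glade: +70 → 70 ≥ 70
Round 2 — Glade overflows.
  Harrow: +60 → 60 ≥ 60
Round 3 — Harrow overflows.
  Jarrow: +30 → 30 ≥ 30
Round 4 — Jarrow overflows.
  Dunlea: +35 → 35 < 50
No further overflows.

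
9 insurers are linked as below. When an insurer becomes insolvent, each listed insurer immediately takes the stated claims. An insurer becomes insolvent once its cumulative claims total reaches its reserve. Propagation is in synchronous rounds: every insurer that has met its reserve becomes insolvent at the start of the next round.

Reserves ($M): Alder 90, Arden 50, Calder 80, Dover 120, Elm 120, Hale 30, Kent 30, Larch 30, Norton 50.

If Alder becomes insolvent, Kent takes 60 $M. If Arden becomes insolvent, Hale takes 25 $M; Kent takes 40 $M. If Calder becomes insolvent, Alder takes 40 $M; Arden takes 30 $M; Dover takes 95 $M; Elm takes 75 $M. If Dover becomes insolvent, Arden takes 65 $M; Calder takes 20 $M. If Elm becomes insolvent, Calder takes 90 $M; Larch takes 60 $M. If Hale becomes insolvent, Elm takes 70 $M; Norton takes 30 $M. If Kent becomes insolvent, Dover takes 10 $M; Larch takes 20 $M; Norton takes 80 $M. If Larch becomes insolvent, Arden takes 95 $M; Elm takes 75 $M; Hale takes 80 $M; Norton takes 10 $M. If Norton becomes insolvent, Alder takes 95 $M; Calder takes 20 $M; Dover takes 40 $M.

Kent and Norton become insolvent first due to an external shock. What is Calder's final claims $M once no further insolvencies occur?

Round 1 — Kent, Norton become insolvent (initial).
  Alder: +95 → 95 ≥ 90
  Calder: +20 → 20 < 80
  Dover: +10+40 → 50 < 120
  Larch: +20 → 20 < 30
Round 2 — Alder becomes insolvent.
No further insolvencies.

20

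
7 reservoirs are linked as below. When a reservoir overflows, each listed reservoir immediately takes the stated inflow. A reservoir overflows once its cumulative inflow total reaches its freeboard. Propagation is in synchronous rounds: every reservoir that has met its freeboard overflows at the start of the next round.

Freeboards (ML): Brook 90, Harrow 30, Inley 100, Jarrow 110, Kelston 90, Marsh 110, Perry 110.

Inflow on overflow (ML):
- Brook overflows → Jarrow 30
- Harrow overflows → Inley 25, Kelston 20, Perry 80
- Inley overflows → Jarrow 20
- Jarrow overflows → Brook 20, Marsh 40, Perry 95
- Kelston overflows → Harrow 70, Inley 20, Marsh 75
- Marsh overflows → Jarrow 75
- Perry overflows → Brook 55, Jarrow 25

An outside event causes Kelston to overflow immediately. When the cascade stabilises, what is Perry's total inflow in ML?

Round 1 — Kelston overflows (initial).
  Harrow: +70 → 70 ≥ 30
  Inley: +20 → 20 < 100
  Marsh: +75 → 75 < 110
Round 2 — Harrow overflows.
  Inley: +25 → 45 < 100
  Perry: +80 → 80 < 110
No further overflows.

80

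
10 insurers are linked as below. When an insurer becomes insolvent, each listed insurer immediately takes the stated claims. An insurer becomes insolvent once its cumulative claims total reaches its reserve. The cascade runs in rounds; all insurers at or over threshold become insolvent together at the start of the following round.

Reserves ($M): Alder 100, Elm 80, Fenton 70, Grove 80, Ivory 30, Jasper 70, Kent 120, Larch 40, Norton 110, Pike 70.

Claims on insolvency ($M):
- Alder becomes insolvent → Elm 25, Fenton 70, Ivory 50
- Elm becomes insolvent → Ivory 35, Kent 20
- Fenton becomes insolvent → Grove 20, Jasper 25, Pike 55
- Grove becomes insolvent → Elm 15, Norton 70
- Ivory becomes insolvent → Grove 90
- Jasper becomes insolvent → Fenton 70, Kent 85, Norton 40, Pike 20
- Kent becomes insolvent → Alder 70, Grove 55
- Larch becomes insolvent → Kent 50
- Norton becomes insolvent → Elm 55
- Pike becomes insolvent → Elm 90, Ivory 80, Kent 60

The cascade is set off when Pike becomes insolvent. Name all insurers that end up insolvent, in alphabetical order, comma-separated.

Elm, Grove, Ivory, Pike

Round 1 — Pike becomes insolvent (initial).
  Elm: +90 → 90 ≥ 80
  Ivory: +80 → 80 ≥ 30
  Kent: +60 → 60 < 120
Round 2 — Elm, Ivory become insolvent.
  Grove: +90 → 90 ≥ 80
  Kent: +20 → 80 < 120
Round 3 — Grove becomes insolvent.
  Norton: +70 → 70 < 110
No further insolvencies.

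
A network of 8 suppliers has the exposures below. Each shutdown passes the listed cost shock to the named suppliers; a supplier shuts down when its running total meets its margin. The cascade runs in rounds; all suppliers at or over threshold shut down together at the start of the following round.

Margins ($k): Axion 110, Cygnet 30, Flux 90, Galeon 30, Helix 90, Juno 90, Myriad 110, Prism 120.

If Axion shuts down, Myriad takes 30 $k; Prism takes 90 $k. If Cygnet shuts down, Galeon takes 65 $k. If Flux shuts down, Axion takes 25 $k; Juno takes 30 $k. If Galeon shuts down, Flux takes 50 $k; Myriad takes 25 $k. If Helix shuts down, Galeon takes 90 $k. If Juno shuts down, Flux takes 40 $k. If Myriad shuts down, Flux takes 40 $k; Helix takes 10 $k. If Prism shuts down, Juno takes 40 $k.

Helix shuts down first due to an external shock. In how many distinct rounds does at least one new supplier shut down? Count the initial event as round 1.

Round 1 — Helix shuts down (initial).
  Galeon: +90 → 90 ≥ 30
Round 2 — Galeon shuts down.
  Flux: +50 → 50 < 90
  Myriad: +25 → 25 < 110
No further shutdowns.

2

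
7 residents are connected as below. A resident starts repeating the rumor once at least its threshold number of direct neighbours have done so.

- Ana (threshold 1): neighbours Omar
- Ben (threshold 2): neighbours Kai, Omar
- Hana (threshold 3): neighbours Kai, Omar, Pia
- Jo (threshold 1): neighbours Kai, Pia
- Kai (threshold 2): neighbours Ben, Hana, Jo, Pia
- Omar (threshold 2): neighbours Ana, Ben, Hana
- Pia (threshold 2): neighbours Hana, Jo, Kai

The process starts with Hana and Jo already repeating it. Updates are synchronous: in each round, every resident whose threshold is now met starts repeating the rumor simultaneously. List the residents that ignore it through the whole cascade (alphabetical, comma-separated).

Round 1 — Hana, Jo start repeating the rumor (initial).
Round 2 — checking thresholds:
  Kai: 2 of 4 neighbours ≥ 2, starts repeating the rumor.
  Omar: 1 of 3 neighbours < 2, holds.
  Pia: 2 of 3 neighbours ≥ 2, starts repeating the rumor.
Round 3 — no new spreads; cascade stops.

Ana, Ben, Omar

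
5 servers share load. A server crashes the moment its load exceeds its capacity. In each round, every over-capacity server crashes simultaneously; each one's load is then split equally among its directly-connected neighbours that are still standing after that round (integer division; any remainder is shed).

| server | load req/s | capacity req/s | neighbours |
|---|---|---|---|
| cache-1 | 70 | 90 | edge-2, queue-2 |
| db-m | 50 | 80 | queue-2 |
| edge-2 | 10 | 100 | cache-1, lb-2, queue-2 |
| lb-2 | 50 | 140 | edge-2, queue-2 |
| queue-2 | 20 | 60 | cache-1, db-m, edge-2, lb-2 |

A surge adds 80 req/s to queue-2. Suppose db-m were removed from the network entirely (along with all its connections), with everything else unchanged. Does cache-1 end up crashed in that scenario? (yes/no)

yes

With db-m removed:
Round 1 — queue-2 at 100 > 60. queue-2 crashes.
  queue-2 sheds 100 req/s to cache-1, edge-2, lb-2: 33 each (1 lost).
    cache-1: 70+33 = 103 > 90
    edge-2: 10+33 = 43 ≤ 100
    lb-2: 50+33 = 83 ≤ 140
Round 2 — cache-1 crashes.
  cache-1 sheds 103 req/s to edge-2: 103 each.
    edge-2: 43+103 = 146 > 100
Round 3 — edge-2 crashes.
  edge-2 sheds 146 req/s to lb-2: 146 each.
    lb-2: 83+146 = 229 > 140
Round 4 — lb-2 crashes.
  lb-2 sheds 229 req/s: no online neighbours, lost.
No further crashes.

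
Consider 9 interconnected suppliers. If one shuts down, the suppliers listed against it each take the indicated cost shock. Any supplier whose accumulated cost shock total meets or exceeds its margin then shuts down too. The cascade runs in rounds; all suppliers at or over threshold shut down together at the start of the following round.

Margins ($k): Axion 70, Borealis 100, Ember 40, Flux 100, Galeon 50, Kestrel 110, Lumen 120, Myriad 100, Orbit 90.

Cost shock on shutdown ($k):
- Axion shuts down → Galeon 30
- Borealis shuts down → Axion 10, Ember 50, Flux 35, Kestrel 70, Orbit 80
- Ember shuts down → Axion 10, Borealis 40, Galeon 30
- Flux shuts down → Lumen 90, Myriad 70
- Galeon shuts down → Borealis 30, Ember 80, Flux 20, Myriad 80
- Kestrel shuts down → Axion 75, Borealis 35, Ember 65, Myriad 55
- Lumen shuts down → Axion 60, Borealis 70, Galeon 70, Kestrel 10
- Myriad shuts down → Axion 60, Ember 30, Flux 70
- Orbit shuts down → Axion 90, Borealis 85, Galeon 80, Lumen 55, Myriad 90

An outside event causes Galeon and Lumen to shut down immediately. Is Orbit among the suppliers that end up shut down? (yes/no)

Round 1 — Galeon, Lumen shut down (initial).
  Axion: +60 → 60 < 70
  Borealis: +30+70 → 100 ≥ 100
  Ember: +80 → 80 ≥ 40
  Flux: +20 → 20 < 100
  Kestrel: +10 → 10 < 110
  Myriad: +80 → 80 < 100
Round 2 — Borealis, Ember shut down.
  Axion: +10+10 → 80 ≥ 70
  Flux: +35 → 55 < 100
  Kestrel: +70 → 80 < 110
  Orbit: +80 → 80 < 90
Round 3 — Axion shuts down.
No further shutdowns.

no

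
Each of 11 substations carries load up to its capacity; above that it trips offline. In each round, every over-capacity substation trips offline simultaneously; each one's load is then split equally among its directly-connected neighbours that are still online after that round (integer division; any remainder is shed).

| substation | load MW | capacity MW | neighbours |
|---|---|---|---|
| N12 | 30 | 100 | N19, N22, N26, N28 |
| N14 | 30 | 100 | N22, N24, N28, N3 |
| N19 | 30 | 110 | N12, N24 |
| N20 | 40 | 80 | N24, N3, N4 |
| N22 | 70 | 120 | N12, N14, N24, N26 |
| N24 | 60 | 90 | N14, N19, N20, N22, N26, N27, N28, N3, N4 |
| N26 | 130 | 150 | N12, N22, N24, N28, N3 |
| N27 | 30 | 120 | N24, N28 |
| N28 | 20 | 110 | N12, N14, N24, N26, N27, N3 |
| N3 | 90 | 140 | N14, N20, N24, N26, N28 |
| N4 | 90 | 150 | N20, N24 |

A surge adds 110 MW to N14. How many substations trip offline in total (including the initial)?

2

Round 1 — N14 at 140 > 100. N14 trips offline.
  N14 sheds 140 MW to N22, N24, N28, N3: 35 each.
    N22: 70+35 = 105 ≤ 120
    N24: 60+35 = 95 > 90
    N28: 20+35 = 55 ≤ 110
    N3: 90+35 = 125 ≤ 140
Round 2 — N24 trips offline.
  N24 sheds 95 MW to N19, N20, N22, N26, N27, N28, N3, N4: 11 each (7 lost).
    N19: 30+11 = 41 ≤ 110
    N20: 40+11 = 51 ≤ 80
    N22: 105+11 = 116 ≤ 120
    N26: 130+11 = 141 ≤ 150
    N27: 30+11 = 41 ≤ 120
    N28: 55+11 = 66 ≤ 110
    N3: 125+11 = 136 ≤ 140
    N4: 90+11 = 101 ≤ 150
No further trips.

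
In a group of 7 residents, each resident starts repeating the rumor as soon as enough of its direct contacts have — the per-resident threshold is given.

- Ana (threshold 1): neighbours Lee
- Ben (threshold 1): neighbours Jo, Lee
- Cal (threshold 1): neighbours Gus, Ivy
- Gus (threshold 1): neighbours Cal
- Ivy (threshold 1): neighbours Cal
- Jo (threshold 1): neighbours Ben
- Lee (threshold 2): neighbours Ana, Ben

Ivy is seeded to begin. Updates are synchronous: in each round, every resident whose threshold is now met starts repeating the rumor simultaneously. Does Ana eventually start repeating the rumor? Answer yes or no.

no

Round 1 — Ivy starts repeating the rumor (initial).
Round 2 — checking thresholds:
  Cal: 1 of 2 neighbours ≥ 1, starts repeating the rumor.
Round 3 — checking thresholds:
  Gus: 1 of 1 neighbours ≥ 1, starts repeating the rumor.
Round 4 — no new spreads; cascade stops.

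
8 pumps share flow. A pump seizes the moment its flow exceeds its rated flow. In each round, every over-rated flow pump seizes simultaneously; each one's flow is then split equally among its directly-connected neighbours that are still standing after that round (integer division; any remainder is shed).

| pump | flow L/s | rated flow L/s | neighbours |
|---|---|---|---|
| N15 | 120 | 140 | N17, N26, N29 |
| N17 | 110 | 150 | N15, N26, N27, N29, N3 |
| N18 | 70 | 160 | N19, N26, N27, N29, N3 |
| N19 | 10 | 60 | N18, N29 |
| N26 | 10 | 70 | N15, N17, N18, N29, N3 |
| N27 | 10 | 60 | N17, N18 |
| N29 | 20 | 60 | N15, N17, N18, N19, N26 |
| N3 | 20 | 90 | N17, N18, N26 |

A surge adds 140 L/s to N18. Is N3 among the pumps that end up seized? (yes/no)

Round 1 — N18 at 210 > 160. N18 seizes.
  N18 sheds 210 L/s to N19, N26, N27, N29, N3: 42 each.
    N19: 10+42 = 52 ≤ 60
    N26: 10+42 = 52 ≤ 70
    N27: 10+42 = 52 ≤ 60
    N29: 20+42 = 62 > 60
    N3: 20+42 = 62 ≤ 90
Round 2 — N29 seizes.
  N29 sheds 62 L/s to N15, N17, N19, N26: 15 each (2 lost).
    N15: 120+15 = 135 ≤ 140
    N17: 110+15 = 125 ≤ 150
    N19: 52+15 = 67 > 60
    N26: 52+15 = 67 ≤ 70
Round 3 — N19 seizes.
  N19 sheds 67 L/s: no online neighbours, lost.
No further seizures.

no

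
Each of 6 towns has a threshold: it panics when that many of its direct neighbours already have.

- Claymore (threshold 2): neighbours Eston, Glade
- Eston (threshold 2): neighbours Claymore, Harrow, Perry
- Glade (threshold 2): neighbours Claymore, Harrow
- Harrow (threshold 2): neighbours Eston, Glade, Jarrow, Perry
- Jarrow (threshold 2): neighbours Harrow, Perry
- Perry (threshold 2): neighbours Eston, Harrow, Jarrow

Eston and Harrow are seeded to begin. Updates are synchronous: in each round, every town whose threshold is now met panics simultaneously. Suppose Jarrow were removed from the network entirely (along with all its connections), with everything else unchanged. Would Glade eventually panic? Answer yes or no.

no

With Jarrow removed:
Round 1 — Eston, Harrow panic (initial).
Round 2 — checking thresholds:
  Claymore: 1 of 2 neighbours < 2, below threshold.
  Glade: 1 of 2 neighbours < 2, below threshold.
  Perry: 2 of 2 neighbours ≥ 2, panics.
Round 3 — no new panics; cascade stops.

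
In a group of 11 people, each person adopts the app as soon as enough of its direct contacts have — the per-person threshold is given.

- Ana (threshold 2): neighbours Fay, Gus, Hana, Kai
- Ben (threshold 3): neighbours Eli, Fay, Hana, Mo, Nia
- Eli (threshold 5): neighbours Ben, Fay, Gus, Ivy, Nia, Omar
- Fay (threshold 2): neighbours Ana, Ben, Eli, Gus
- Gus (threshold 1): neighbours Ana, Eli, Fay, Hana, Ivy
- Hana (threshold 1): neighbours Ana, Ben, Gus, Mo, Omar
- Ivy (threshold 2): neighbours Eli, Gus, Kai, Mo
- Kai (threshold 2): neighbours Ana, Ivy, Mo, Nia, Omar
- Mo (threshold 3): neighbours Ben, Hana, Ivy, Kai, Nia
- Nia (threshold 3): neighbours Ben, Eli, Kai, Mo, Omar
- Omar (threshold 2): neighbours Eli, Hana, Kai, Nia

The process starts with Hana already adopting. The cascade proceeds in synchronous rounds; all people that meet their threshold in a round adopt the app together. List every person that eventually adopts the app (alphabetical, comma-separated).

Round 1 — Hana adopts the app (initial).
Round 2 — checking thresholds:
  Ana: 1 of 4 neighbours < 2, below threshold.
  Ben: 1 of 5 neighbours < 3, below threshold.
  Gus: 1 of 5 neighbours ≥ 1, adopts the app.
  Mo: 1 of 5 neighbours < 3, below threshold.
  Omar: 1 of 4 neighbours < 2, below threshold.
Round 3 — checking thresholds:
  Ana: 2 of 4 neighbours ≥ 2, adopts the app.
  Ben: 1 of 5 neighbours < 3, below threshold.
  Eli: 1 of 6 neighbours < 5, below threshold.
  Fay: 1 of 4 neighbours < 2, below threshold.
  Ivy: 1 of 4 neighbours < 2, below threshold.
  Mo: 1 of 5 neighbours < 3, below threshold.
  Omar: 1 of 4 neighbours < 2, below threshold.
Round 4 — checking thresholds:
  Ben: 1 of 5 neighbours < 3, below threshold.
  Eli: 1 of 6 neighbours < 5, below threshold.
  Fay: 2 of 4 neighbours ≥ 2, adopts the app.
  Ivy: 1 of 4 neighbours < 2, below threshold.
  Kai: 1 of 5 neighbours < 2, below threshold.
  Mo: 1 of 5 neighbours < 3, below threshold.
  Omar: 1 of 4 neighbours < 2, below threshold.
Round 5 — no new adoptions; cascade stops.

Ana, Fay, Gus, Hana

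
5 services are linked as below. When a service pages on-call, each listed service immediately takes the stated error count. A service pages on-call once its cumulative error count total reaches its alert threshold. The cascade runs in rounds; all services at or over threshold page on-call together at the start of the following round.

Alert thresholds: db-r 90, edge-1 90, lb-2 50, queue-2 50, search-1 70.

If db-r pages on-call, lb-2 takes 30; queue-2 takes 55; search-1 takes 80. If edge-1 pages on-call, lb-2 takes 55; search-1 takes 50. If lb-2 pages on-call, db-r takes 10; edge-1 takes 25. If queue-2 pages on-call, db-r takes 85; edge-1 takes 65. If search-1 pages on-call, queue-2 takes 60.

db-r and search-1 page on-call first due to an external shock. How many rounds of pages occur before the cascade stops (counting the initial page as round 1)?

Round 1 — db-r, search-1 page on-call (initial).
  lb-2: +30 → 30 < 50
  queue-2: +55+60 → 115 ≥ 50
Round 2 — queue-2 pages on-call.
  edge-1: +65 → 65 < 90
No further pages.

2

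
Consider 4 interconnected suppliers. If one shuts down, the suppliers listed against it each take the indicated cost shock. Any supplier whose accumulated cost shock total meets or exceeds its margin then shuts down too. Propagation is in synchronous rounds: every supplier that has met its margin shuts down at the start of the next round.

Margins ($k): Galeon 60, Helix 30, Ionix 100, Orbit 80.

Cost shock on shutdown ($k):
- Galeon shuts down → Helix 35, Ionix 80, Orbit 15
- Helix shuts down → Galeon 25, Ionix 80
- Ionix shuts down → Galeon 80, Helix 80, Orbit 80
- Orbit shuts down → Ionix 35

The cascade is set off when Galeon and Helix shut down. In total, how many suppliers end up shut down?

Round 1 — Galeon, Helix shut down (initial).
  Ionix: +80+80 → 160 ≥ 100
  Orbit: +15 → 15 < 80
Round 2 — Ionix shuts down.
  Orbit: +80 → 95 ≥ 80
Round 3 — Orbit shuts down.
No further shutdowns.

4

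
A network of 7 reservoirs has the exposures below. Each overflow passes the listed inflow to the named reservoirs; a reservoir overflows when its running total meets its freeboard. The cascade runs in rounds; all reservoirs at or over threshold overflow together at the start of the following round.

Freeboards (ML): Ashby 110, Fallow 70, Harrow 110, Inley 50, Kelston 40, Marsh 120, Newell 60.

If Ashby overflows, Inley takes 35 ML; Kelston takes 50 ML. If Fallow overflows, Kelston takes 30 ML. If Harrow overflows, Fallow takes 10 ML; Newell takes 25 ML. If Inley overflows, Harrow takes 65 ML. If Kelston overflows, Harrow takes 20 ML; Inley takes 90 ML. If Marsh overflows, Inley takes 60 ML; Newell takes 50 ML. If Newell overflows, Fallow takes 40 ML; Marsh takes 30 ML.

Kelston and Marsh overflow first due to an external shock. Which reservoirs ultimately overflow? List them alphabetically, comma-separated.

Inley, Kelston, Marsh

Round 1 — Kelston, Marsh overflow (initial).
  Harrow: +20 → 20 < 110
  Inley: +90+60 → 150 ≥ 50
  Newell: +50 → 50 < 60
Round 2 — Inley overflows.
  Harrow: +65 → 85 < 110
No further overflows.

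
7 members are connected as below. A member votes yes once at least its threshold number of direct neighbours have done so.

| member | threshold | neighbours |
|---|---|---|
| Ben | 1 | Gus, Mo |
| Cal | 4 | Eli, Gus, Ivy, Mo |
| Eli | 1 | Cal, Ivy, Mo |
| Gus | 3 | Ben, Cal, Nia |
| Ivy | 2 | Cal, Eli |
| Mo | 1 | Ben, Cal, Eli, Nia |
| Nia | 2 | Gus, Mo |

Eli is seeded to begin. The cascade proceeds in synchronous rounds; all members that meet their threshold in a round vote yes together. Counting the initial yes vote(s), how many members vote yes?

Round 1 — Eli votes yes (initial).
Round 2 — checking thresholds:
  Cal: 1 of 4 neighbours < 4, not yet.
  Ivy: 1 of 2 neighbours < 2, not yet.
  Mo: 1 of 4 neighbours ≥ 1, votes yes.
Round 3 — checking thresholds:
  Ben: 1 of 2 neighbours ≥ 1, votes yes.
  Cal: 2 of 4 neighbours < 4, not yet.
  Ivy: 1 of 2 neighbours < 2, not yet.
  Nia: 1 of 2 neighbours < 2, not yet.
Round 4 — no new yes votes; cascade stops.

3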